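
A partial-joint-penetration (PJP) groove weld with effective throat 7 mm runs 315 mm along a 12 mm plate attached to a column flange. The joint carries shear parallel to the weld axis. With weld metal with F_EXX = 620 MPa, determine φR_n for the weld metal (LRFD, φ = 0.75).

φR_n ≈ 615 kN

Effective throat (given) t_e = 7 mm.
A_we = 7 × 315 = 2205 mm².
F_nw = 0.6 F_EXX = 372 MPa.
φR_n = 0.75 × 372 × 2205 × 10⁻³ = 615.2 kN.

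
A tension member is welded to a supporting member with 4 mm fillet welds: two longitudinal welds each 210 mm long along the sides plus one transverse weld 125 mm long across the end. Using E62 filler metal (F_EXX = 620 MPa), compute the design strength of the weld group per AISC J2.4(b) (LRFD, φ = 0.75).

φR_n ≈ 430 kN

t_e = 0.707 × 4 = 2.828 mm.
R_nwl = 0.6 × 620 × 2.828 × 420 × 10⁻³ = 441.8 kN (longitudinal, 2 welds).
R_nwt = 0.6 × 620 × 2.828 × 125 × 10⁻³ = 131.5 kN (transverse, base value).
(i) R_nwl + R_nwt = 573.3 kN; (ii) 0.85 R_nwl + 1.5 R_nwt = 572.8 kN.
R_n = max = 573.3 kN [governs: (i)]; φR_n = 430 kN.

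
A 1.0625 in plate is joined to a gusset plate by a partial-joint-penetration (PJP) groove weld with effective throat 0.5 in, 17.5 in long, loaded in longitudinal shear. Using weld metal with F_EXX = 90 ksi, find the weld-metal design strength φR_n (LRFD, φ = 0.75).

Effective throat (given) t_e = 0.5 in.
A_we = 0.5 × 17.5 = 8.75 in².
F_nw = 0.6 F_EXX = 54 ksi.
φR_n = 0.75 × 54 × 8.75 = 354.4 kips.

φR_n ≈ 354 kips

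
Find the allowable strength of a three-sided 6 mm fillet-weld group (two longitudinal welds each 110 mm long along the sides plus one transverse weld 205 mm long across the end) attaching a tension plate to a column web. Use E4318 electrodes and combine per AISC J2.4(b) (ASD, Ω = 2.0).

R_n/Ω ≈ 271 kN

E43XX → F_EXX = 430 MPa.
t_e = 0.707 × 6 = 4.242 mm.
R_nwl = 0.6 × 430 × 4.242 × 220 × 10⁻³ = 240.8 kN (longitudinal, 2 welds).
R_nwt = 0.6 × 430 × 4.242 × 205 × 10⁻³ = 224.4 kN (transverse, base value).
(i) R_nwl + R_nwt = 465.1 kN; (ii) 0.85 R_nwl + 1.5 R_nwt = 541.2 kN.
R_n = max = 541.2 kN [governs: (ii)]; R_n/Ω = 270.6 kN.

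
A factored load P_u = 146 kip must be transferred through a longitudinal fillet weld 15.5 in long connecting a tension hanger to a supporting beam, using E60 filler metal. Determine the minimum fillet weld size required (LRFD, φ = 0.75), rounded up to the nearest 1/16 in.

E60XX → F_EXX = 60 ksi.
Total weld length L = 15.5 in.
Required throat t_e = P_u / (φ × 0.6 F_EXX × L) = 146 / (0.75 × 0.6 × 60 × 15.5) = 0.3489 in.
Required leg w = t_e / 0.707 = 0.4934 in → use 1/2 in.

w = 1/2 in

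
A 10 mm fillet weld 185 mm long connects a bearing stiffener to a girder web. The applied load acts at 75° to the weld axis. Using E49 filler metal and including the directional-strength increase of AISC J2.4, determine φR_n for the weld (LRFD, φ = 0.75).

φR_n ≈ 425 kN

E49XX → F_EXX = 490 MPa.
t_e = 0.707 × 10 = 7.07 mm; A_we = 7.07 × 185 = 1308 mm².
Directional factor: 1.0 + 0.5 sin^1.5(75°) = 1.475.
F_nw = 0.6 × 490 × 1.475 = 433.6 MPa.
φR_n = 0.75 × 433.6 × 1308 × 10⁻³ = 425.3 kN.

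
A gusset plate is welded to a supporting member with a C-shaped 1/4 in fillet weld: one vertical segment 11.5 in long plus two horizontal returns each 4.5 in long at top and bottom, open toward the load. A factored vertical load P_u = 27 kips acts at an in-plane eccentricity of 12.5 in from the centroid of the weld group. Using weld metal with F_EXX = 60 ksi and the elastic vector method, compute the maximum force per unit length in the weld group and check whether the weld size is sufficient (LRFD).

f_max ≈ 5.69 kip/in; NOT adequate

Total weld length L_w = 20.5 in. Treat welds as unit-width lines.
Centroid: x̄ = 2×4.5×2.25 / 20.5 = 0.9878 in from the vertical weld.
Polar moment about centroid: J = I_x + I_y = [11.5³/12 + 2×4.5×5.75²] + [11.5×0.9878² + 2(4.5³/12 + 4.5×1.262²)] = 465 in³.
Direct shear f_v = P/L_w = 27 / 20.5 = 1.317 kip/in (vertical).
Torsion M = P·e = 27 × 12.5 = 337.5 kip·in.
Critical point at (x, y) = (3.512, 5.75) from centroid. f_tx = M·y/J = 4.173 kip/in; f_ty = M·x/J = 2.549 kip/in.
Resultant f_max = √[f_tx² + (f_v + f_ty)²] = √[4.173² + (1.317 + 2.549)²] = 5.689 kip/in.
Capacity per unit length: φr_n = 0.75 × 0.6 × 60 × (0.707 × 0.25) = 4.772 kip/in.
5.689 > 4.772 → NOT adequate.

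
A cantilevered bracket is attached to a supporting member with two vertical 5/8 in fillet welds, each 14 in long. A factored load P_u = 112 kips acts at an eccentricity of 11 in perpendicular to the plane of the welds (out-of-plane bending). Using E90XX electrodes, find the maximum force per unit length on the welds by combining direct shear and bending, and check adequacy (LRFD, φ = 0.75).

E90XX → F_EXX = 90 ksi.
L_w = 2 × 14 = 28 in; section modulus (unit throat) S = 2 × L²/6 = 65.33 in².
Direct shear f_v = P/L_w = 112/28 = 4 kip/in.
Moment M = P × e = 112 × 11 = 1232 kip·in; bending f_b = M/S = 18.86 kip/in.
f_max = √(f_v² + f_b²) = √(4² + 18.86²) = 19.28 kip/in.
φr_n = 0.75 × 0.6 × 90 × (0.707 × 0.625) = 17.9 kip/in → NOT adequate.

f_max ≈ 19.3 kip/in; NOT adequate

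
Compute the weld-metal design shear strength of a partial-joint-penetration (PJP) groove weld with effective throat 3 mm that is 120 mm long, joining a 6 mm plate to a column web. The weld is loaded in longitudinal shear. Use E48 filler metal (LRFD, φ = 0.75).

E48XX → F_EXX = 480 MPa.
Effective throat (given) t_e = 3 mm.
A_we = 3 × 120 = 360 mm².
F_nw = 0.6 F_EXX = 288 MPa.
φR_n = 0.75 × 288 × 360 × 10⁻³ = 77.76 kN.

φR_n ≈ 77.8 kN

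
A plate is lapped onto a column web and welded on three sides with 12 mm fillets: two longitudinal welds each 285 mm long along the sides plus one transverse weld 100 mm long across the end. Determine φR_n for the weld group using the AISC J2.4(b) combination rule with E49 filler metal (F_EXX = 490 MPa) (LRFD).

φR_n ≈ 1250 kN

t_e = 0.707 × 12 = 8.484 mm.
R_nwl = 0.6 × 490 × 8.484 × 570 × 10⁻³ = 1422 kN (longitudinal, 2 welds).
R_nwt = 0.6 × 490 × 8.484 × 100 × 10⁻³ = 249.4 kN (transverse, base value).
(i) R_nwl + R_nwt = 1671 kN; (ii) 0.85 R_nwl + 1.5 R_nwt = 1583 kN.
R_n = max = 1671 kN [governs: (i)]; φR_n = 1253 kN.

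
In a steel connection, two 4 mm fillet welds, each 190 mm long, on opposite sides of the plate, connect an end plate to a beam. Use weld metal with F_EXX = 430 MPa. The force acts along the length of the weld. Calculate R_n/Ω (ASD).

R_n/Ω ≈ 139 kN

Effective throat t_e = 0.707 × 4 = 2.828 mm.
Total length L = 380 mm; A_we = 2.828 × 380 = 1075 mm².
F_nw = 0.6 F_EXX = 0.6 × 430 = 258 MPa.
R_n = 258 × 1075 × 10⁻³ = 277.3 kN; R_n/Ω = 277.3/2.0 = 138.6 kN.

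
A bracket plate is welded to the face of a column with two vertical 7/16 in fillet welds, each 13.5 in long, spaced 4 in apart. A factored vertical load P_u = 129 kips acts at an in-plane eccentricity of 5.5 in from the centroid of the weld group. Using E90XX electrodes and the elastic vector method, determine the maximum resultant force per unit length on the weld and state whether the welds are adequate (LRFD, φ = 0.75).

E90XX → F_EXX = 90 ksi.
Total weld length L_w = 27 in. Treat welds as unit-width lines.
Polar moment about centroid: J = 2[d³/12 + d(b/2)²] = 2[13.5³/12 + 13.5×2²] = 518.1 in³.
Direct shear f_v = P/L_w = 129 / 27 = 4.778 kip/in (vertical).
Torsion M = P·e = 129 × 5.5 = 709.5 kip·in.
Critical point at (x, y) = (2, 6.75) from centroid. f_tx = M·y/J = 9.244 kip/in; f_ty = M·x/J = 2.739 kip/in.
Resultant f_max = √[f_tx² + (f_v + f_ty)²] = √[9.244² + (4.778 + 2.739)²] = 11.91 kip/in.
Capacity per unit length: φr_n = 0.75 × 0.6 × 90 × (0.707 × 0.4375) = 12.53 kip/in.
11.91 ≤ 12.53 → adequate.

f_max ≈ 11.9 kip/in; adequate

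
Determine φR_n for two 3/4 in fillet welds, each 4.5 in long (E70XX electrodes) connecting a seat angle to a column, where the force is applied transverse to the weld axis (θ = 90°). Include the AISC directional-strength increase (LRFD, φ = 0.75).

φR_n ≈ 225 kip

E70XX → F_EXX = 70 ksi.
t_e = 0.707 × 0.75 = 0.5302 in; A_we = 0.5302 × 9 = 4.772 in².
Directional factor: 1.0 + 0.5 sin^1.5(90°) = 1.5.
F_nw = 0.6 × 70 × 1.5 = 63 ksi.
φR_n = 0.75 × 63 × 4.772 = 225.5 kip.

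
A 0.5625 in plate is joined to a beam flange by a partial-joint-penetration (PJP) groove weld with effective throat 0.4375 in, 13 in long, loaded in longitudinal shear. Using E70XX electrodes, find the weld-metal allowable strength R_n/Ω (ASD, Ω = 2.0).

R_n/Ω ≈ 119 kips

E70XX → F_EXX = 70 ksi.
Effective throat (given) t_e = 0.4375 in.
A_we = 0.4375 × 13 = 5.688 in².
F_nw = 0.6 F_EXX = 42 ksi.
R_n/Ω = (42 × 5.688) / 2.0 = 119.4 kips.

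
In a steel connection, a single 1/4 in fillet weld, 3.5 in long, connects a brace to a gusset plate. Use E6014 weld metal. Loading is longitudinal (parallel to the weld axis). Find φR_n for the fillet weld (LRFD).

φR_n ≈ 16.7 kip

E60XX → F_EXX = 60 ksi.
Effective throat t_e = 0.707 × 0.25 = 0.1767 in.
Total length L = 3.5 in; A_we = 0.1767 × 3.5 = 0.6186 in².
F_nw = 0.6 F_EXX = 0.6 × 60 = 36 ksi.
φR_n = 0.75 × 36 × 0.6186 = 16.7 kip.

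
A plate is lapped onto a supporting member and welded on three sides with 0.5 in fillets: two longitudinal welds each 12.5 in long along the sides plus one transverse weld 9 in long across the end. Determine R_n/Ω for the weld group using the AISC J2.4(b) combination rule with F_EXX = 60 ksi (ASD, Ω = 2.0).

t_e = 0.707 × 0.5 = 0.3535 in.
R_nwl = 0.6 × 60 × 0.3535 × 25 = 318.1 kips (longitudinal, 2 welds).
R_nwt = 0.6 × 60 × 0.3535 × 9 = 114.5 kips (transverse, base value).
(i) R_nwl + R_nwt = 432.7 kips; (ii) 0.85 R_nwl + 1.5 R_nwt = 442.2 kips.
R_n = max = 442.2 kips [governs: (ii)]; R_n/Ω = 221.1 kips.

R_n/Ω ≈ 221 kips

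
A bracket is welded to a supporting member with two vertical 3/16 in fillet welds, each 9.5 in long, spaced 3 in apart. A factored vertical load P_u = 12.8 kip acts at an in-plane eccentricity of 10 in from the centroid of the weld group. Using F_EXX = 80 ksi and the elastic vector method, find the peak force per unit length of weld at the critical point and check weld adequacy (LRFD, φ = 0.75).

f_max ≈ 3.69 kip/in; adequate

Total weld length L_w = 19 in. Treat welds as unit-width lines.
Polar moment about centroid: J = 2[d³/12 + d(b/2)²] = 2[9.5³/12 + 9.5×1.5²] = 185.6 in³.
Direct shear f_v = P/L_w = 12.8 / 19 = 0.6737 kip/in (vertical).
Torsion M = P·e = 12.8 × 10 = 128 kip·in.
Critical point at (x, y) = (1.5, 4.75) from centroid. f_tx = M·y/J = 3.275 kip/in; f_ty = M·x/J = 1.034 kip/in.
Resultant f_max = √[f_tx² + (f_v + f_ty)²] = √[3.275² + (0.6737 + 1.034)²] = 3.694 kip/in.
Capacity per unit length: φr_n = 0.75 × 0.6 × 80 × (0.707 × 0.1875) = 4.772 kip/in.
3.694 ≤ 4.772 → adequate.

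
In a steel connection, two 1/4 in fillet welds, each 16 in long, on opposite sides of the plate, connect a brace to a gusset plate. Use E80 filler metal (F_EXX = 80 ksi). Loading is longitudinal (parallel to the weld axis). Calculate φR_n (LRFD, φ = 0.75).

φR_n ≈ 204 kip

Effective throat t_e = 0.707 × 0.25 = 0.1767 in.
Total length L = 32 in; A_we = 0.1767 × 32 = 5.656 in².
F_nw = 0.6 F_EXX = 0.6 × 80 = 48 ksi.
φR_n = 0.75 × 48 × 5.656 = 203.6 kip.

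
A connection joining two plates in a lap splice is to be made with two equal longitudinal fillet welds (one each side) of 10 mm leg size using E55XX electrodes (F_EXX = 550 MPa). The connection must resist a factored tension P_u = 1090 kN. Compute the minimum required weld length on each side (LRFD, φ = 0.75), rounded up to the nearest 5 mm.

L = 315 mm on each side

Throat t_e = 0.707 × 10 = 7.07 mm.
φr_n = 0.75 × 0.6 × 550 × 7.07 × 10⁻³ = 1.75 kN/mm.
L_req = P_u / φr_n = 1090 / 1.75 = 622.9 mm total.
Per side: 622.9 / 2 = 311.5 mm.
Round up → use L = 315 mm on each side.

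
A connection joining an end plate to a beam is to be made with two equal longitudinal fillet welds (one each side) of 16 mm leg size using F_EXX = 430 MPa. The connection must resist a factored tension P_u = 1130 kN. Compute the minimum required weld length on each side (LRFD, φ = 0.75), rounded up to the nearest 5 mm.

L = 260 mm on each side

Throat t_e = 0.707 × 16 = 11.31 mm.
φr_n = 0.75 × 0.6 × 430 × 11.31 × 10⁻³ = 2.189 kN/mm.
L_req = P_u / φr_n = 1130 / 2.189 = 516.2 mm total.
Per side: 516.2 / 2 = 258.1 mm.
Round up → use L = 260 mm on each side.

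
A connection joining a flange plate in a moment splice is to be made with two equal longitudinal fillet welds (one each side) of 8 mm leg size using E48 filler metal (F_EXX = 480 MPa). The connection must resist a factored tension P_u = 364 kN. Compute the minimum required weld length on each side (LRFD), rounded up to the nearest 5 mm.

Throat t_e = 0.707 × 8 = 5.656 mm.
φr_n = 0.75 × 0.6 × 480 × 5.656 × 10⁻³ = 1.222 kN/mm.
L_req = P_u / φr_n = 364 / 1.222 = 297.9 mm total.
Per side: 297.9 / 2 = 149 mm.
Round up → use L = 150 mm on each side.

L = 150 mm on each side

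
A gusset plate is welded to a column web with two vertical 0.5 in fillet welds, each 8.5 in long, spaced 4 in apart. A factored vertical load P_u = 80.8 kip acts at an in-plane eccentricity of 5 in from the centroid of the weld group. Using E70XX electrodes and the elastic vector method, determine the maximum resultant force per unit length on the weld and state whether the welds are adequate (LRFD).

E70XX → F_EXX = 70 ksi.
Total weld length L_w = 17 in. Treat welds as unit-width lines.
Polar moment about centroid: J = 2[d³/12 + d(b/2)²] = 2[8.5³/12 + 8.5×2²] = 170.4 in³.
Direct shear f_v = P/L_w = 80.8 / 17 = 4.753 kip/in (vertical).
Torsion M = P·e = 80.8 × 5 = 404 kip·in.
Critical point at (x, y) = (2, 4.25) from centroid. f_tx = M·y/J = 10.08 kip/in; f_ty = M·x/J = 4.743 kip/in.
Resultant f_max = √[f_tx² + (f_v + f_ty)²] = √[10.08² + (4.753 + 4.743)²] = 13.85 kip/in.
Capacity per unit length: φr_n = 0.75 × 0.6 × 70 × (0.707 × 0.5) = 11.14 kip/in.
13.85 > 11.14 → NOT adequate.

f_max ≈ 13.8 kip/in; NOT adequate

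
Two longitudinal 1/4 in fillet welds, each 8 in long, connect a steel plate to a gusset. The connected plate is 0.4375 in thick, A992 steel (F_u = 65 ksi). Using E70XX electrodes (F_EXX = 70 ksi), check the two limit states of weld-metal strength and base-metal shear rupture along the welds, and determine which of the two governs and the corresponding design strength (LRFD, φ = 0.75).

φR_n ≈ 89.1 kip (weld metal governs)

t_e = 0.707 × 0.25 = 0.1767 in; L = 16 in.
Weld metal: φR_n = 0.75 × 0.6 × 70 × 0.1767 × 16 = 89.08 kip.
Base metal (shear rupture): φR_n = 0.75 × 0.6 × 65 × 0.4375 × 16 = 204.8 kip.
Governing: weld metal.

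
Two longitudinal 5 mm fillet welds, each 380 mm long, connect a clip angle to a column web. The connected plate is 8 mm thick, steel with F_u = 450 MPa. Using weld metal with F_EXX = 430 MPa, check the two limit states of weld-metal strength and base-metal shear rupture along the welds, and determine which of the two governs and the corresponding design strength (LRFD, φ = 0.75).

t_e = 0.707 × 5 = 3.535 mm; L = 760 mm.
Weld metal: φR_n = 0.75 × 0.6 × 430 × 3.535 × 760 × 10⁻³ = 519.9 kN.
Base metal (shear rupture): φR_n = 0.75 × 0.6 × 450 × 8 × 760 × 10⁻³ = 1231 kN.
Governing: weld metal.

φR_n ≈ 520 kN (weld metal governs)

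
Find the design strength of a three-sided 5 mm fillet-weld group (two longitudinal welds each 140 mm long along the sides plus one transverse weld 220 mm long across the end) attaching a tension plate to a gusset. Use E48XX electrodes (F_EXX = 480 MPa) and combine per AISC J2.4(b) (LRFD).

φR_n ≈ 434 kN

t_e = 0.707 × 5 = 3.535 mm.
R_nwl = 0.6 × 480 × 3.535 × 280 × 10⁻³ = 285.1 kN (longitudinal, 2 welds).
R_nwt = 0.6 × 480 × 3.535 × 220 × 10⁻³ = 224 kN (transverse, base value).
(i) R_nwl + R_nwt = 509 kN; (ii) 0.85 R_nwl + 1.5 R_nwt = 578.3 kN.
R_n = max = 578.3 kN [governs: (ii)]; φR_n = 433.7 kN.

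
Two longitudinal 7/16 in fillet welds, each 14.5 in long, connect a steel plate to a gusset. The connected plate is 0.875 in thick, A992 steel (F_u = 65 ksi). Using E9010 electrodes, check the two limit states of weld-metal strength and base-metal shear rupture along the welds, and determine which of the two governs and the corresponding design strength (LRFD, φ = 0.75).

φR_n ≈ 363 kip (weld metal governs)

E90XX → F_EXX = 90 ksi.
t_e = 0.707 × 0.4375 = 0.3093 in; L = 29 in.
Weld metal: φR_n = 0.75 × 0.6 × 90 × 0.3093 × 29 = 363.3 kip.
Base metal (shear rupture): φR_n = 0.75 × 0.6 × 65 × 0.875 × 29 = 742.2 kip.
Governing: weld metal.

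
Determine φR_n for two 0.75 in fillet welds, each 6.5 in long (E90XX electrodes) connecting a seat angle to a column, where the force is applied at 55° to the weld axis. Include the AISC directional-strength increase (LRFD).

φR_n ≈ 383 kips

E90XX → F_EXX = 90 ksi.
t_e = 0.707 × 0.75 = 0.5302 in; A_we = 0.5302 × 13 = 6.893 in².
Directional factor: 1.0 + 0.5 sin^1.5(55°) = 1.371.
F_nw = 0.6 × 90 × 1.371 = 74.02 ksi.
φR_n = 0.75 × 74.02 × 6.893 = 382.7 kips.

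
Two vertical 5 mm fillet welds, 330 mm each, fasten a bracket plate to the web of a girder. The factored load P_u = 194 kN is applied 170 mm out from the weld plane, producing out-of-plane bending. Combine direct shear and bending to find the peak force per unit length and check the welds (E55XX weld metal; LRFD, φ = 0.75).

E55XX → F_EXX = 550 MPa.
L_w = 2 × 330 = 660 mm; section modulus (unit throat) S = 2 × L²/6 = 36300 mm².
Direct shear f_v = P/L_w = 194×10³/660 = 293.9 N/mm.
Moment M = P × e = 194×10³ × 170 = 32980000 N·mm; bending f_b = M/S = 908.5 N/mm.
f_max = √(f_v² + f_b²) = √(293.9² + 908.5²) = 954.9 N/mm.
φr_n = 0.75 × 0.6 × 550 × (0.707 × 5) = 874.9 N/mm → NOT adequate.

f_max ≈ 955 N/mm; NOT adequate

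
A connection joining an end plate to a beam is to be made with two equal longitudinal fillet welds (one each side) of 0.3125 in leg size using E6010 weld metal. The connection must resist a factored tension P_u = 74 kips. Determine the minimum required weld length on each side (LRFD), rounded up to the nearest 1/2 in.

E60XX → F_EXX = 60 ksi.
Throat t_e = 0.707 × 0.3125 = 0.2209 in.
φr_n = 0.75 × 0.6 × 60 × 0.2209 = 5.965 kips/in.
L_req = P_u / φr_n = 74 / 5.965 = 12.41 in total.
Per side: 12.41 / 2 = 6.203 in.
Round up → use L = 6.5 in on each side.

L = 6.5 in on each side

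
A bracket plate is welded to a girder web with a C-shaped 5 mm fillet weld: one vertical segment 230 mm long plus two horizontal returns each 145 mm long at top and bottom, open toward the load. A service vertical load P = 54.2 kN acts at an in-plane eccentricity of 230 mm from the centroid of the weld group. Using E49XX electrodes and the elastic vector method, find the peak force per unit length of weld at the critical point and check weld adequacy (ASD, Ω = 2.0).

E49XX → F_EXX = 490 MPa.
Total weld length L_w = 520 mm. Treat welds as unit-width lines.
Centroid: x̄ = 2×145×72.5 / 520 = 40.43 mm from the vertical weld.
Polar moment about centroid: J = I_x + I_y = [230³/12 + 2×145×115²] + [230×40.43² + 2(145³/12 + 145×32.07²)] = 6031000 mm³.
Direct shear f_v = P/L_w = 54.2×10³ / 520 = 104.2 N/mm (vertical).
Torsion M = P·e = 54.2×10³ × 230 = 12466000 N·mm.
Critical point at (x, y) = (104.6, 115) from centroid. f_tx = M·y/J = 237.7 N/mm; f_ty = M·x/J = 216.1 N/mm.
Resultant f_max = √[f_tx² + (f_v + f_ty)²] = √[237.7² + (104.2 + 216.1)²] = 398.9 N/mm.
Capacity per unit length: r_n/Ω = (1/2.0) × 0.6 × 490 × (0.707 × 5) = 519.6 N/mm.
398.9 ≤ 519.6 → adequate.

f_max ≈ 399 N/mm; adequate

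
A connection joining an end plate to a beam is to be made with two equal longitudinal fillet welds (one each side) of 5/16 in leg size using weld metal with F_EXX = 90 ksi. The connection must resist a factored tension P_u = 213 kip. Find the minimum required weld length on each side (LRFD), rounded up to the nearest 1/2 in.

L = 12 in on each side

Throat t_e = 0.707 × 0.3125 = 0.2209 in.
φr_n = 0.75 × 0.6 × 90 × 0.2209 = 8.948 kip/in.
L_req = P_u / φr_n = 213 / 8.948 = 23.8 in total.
Per side: 23.8 / 2 = 11.9 in.
Round up → use L = 12 in on each side.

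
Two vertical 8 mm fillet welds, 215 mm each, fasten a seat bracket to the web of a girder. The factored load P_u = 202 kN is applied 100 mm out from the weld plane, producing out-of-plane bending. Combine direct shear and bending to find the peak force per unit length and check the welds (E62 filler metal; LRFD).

E62XX → F_EXX = 620 MPa.
L_w = 2 × 215 = 430 mm; section modulus (unit throat) S = 2 × L²/6 = 15410 mm².
Direct shear f_v = P/L_w = 202×10³/430 = 469.8 N/mm.
Moment M = P × e = 202×10³ × 100 = 20200000 N·mm; bending f_b = M/S = 1311 N/mm.
f_max = √(f_v² + f_b²) = √(469.8² + 1311²) = 1393 N/mm.
φr_n = 0.75 × 0.6 × 620 × (0.707 × 8) = 1578 N/mm → adequate.

f_max ≈ 1390 N/mm; adequate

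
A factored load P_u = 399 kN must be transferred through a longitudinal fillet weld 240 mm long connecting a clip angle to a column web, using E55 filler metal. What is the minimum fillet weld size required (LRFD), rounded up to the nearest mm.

w = 10 mm

E55XX → F_EXX = 550 MPa.
Total weld length L = 240 mm.
Required throat t_e = P_u / (φ × 0.6 F_EXX × L) = 399 / (0.75 × 0.6 × 550 × 240 × 10⁻³) = 6.717 mm.
Required leg w = t_e / 0.707 = 9.501 mm → use 10 mm.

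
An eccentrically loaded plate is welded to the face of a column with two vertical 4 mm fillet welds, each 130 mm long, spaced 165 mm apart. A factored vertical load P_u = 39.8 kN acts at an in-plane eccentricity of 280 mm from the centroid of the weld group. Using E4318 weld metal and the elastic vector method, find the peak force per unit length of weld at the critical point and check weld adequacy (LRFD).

f_max ≈ 675 N/mm; NOT adequate

E43XX → F_EXX = 430 MPa.
Total weld length L_w = 260 mm. Treat welds as unit-width lines.
Polar moment about centroid: J = 2[d³/12 + d(b/2)²] = 2[130³/12 + 130×82.5²] = 2136000 mm³.
Direct shear f_v = P/L_w = 39.8×10³ / 260 = 153.1 N/mm (vertical).
Torsion M = P·e = 39.8×10³ × 280 = 11144000 N·mm.
Critical point at (x, y) = (82.5, 65) from centroid. f_tx = M·y/J = 339.2 N/mm; f_ty = M·x/J = 430.5 N/mm.
Resultant f_max = √[f_tx² + (f_v + f_ty)²] = √[339.2² + (153.1 + 430.5)²] = 674.9 N/mm.
Capacity per unit length: φr_n = 0.75 × 0.6 × 430 × (0.707 × 4) = 547.2 N/mm.
674.9 > 547.2 → NOT adequate.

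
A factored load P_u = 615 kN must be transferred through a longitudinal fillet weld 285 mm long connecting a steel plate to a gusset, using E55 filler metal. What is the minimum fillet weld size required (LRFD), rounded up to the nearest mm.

w = 13 mm

E55XX → F_EXX = 550 MPa.
Total weld length L = 285 mm.
Required throat t_e = P_u / (φ × 0.6 F_EXX × L) = 615 / (0.75 × 0.6 × 550 × 285 × 10⁻³) = 8.719 mm.
Required leg w = t_e / 0.707 = 12.33 mm → use 13 mm.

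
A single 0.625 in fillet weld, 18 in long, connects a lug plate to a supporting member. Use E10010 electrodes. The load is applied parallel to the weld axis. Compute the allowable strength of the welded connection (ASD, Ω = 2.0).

R_n/Ω ≈ 239 kip

E100XX → F_EXX = 100 ksi.
Effective throat t_e = 0.707 × 0.625 = 0.4419 in.
Total length L = 18 in; A_we = 0.4419 × 18 = 7.954 in².
F_nw = 0.6 F_EXX = 0.6 × 100 = 60 ksi.
R_n = 60 × 7.954 = 477.2 kip; R_n/Ω = 477.2/2.0 = 238.6 kip.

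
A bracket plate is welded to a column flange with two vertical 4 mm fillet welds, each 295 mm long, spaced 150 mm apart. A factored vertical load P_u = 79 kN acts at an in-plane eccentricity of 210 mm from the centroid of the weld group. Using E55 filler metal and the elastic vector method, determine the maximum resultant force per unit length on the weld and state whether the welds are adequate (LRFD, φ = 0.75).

E55XX → F_EXX = 550 MPa.
Total weld length L_w = 590 mm. Treat welds as unit-width lines.
Polar moment about centroid: J = 2[d³/12 + d(b/2)²] = 2[295³/12 + 295×75²] = 7597000 mm³.
Direct shear f_v = P/L_w = 79×10³ / 590 = 133.9 N/mm (vertical).
Torsion M = P·e = 79×10³ × 210 = 16590000 N·mm.
Critical point at (x, y) = (75, 147.5) from centroid. f_tx = M·y/J = 322.1 N/mm; f_ty = M·x/J = 163.8 N/mm.
Resultant f_max = √[f_tx² + (f_v + f_ty)²] = √[322.1² + (133.9 + 163.8)²] = 438.6 N/mm.
Capacity per unit length: φr_n = 0.75 × 0.6 × 550 × (0.707 × 4) = 699.9 N/mm.
438.6 ≤ 699.9 → adequate.

f_max ≈ 439 N/mm; adequate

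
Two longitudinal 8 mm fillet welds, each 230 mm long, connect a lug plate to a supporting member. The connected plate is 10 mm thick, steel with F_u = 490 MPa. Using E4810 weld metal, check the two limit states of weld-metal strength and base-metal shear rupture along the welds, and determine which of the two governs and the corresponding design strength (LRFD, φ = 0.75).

E48XX → F_EXX = 480 MPa.
t_e = 0.707 × 8 = 5.656 mm; L = 460 mm.
Weld metal: φR_n = 0.75 × 0.6 × 480 × 5.656 × 460 × 10⁻³ = 562 kN.
Base metal (shear rupture): φR_n = 0.75 × 0.6 × 490 × 10 × 460 × 10⁻³ = 1014 kN.
Governing: weld metal.

φR_n ≈ 562 kN (weld metal governs)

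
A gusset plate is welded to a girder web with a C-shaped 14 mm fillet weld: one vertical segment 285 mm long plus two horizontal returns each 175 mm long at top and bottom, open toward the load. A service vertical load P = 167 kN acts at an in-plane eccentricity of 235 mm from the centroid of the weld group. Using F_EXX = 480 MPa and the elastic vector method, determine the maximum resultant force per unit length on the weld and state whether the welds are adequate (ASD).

Total weld length L_w = 635 mm. Treat welds as unit-width lines.
Centroid: x̄ = 2×175×87.5 / 635 = 48.23 mm from the vertical weld.
Polar moment about centroid: J = I_x + I_y = [285³/12 + 2×175×142.5²] + [285×48.23² + 2(175³/12 + 175×39.27²)] = 11130000 mm³.
Direct shear f_v = P/L_w = 167×10³ / 635 = 263 N/mm (vertical).
Torsion M = P·e = 167×10³ × 235 = 39245000 N·mm.
Critical point at (x, y) = (126.8, 142.5) from centroid. f_tx = M·y/J = 502.4 N/mm; f_ty = M·x/J = 446.9 N/mm.
Resultant f_max = √[f_tx² + (f_v + f_ty)²] = √[502.4² + (263 + 446.9)²] = 869.7 N/mm.
Capacity per unit length: r_n/Ω = (1/2.0) × 0.6 × 480 × (0.707 × 14) = 1425 N/mm.
869.7 ≤ 1425 → adequate.

f_max ≈ 870 N/mm; adequate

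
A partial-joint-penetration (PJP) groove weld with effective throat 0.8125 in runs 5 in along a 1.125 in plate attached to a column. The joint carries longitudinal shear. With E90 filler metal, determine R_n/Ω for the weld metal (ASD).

R_n/Ω ≈ 110 kip

E90XX → F_EXX = 90 ksi.
Effective throat (given) t_e = 0.8125 in.
A_we = 0.8125 × 5 = 4.062 in².
F_nw = 0.6 F_EXX = 54 ksi.
R_n/Ω = (54 × 4.062) / 2.0 = 109.7 kip.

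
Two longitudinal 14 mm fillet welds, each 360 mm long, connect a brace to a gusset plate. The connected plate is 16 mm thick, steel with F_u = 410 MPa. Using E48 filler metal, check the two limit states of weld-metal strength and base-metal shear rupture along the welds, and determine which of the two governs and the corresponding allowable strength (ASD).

E48XX → F_EXX = 480 MPa.
t_e = 0.707 × 14 = 9.898 mm; L = 720 mm.
Weld metal: R_n/Ω = (1/2.0) × 0.6 × 480 × 9.898 × 720 × 10⁻³ = 1026 kN.
Base metal (shear rupture): R_n/Ω = (1/2.0) × 0.6 × 410 × 16 × 720 × 10⁻³ = 1417 kN.
Governing: weld metal.

R_n/Ω ≈ 1030 kN (weld metal governs)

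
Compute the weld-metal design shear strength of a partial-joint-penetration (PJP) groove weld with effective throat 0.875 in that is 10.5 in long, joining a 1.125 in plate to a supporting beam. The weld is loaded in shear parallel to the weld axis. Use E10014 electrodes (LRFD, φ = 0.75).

E100XX → F_EXX = 100 ksi.
Effective throat (given) t_e = 0.875 in.
A_we = 0.875 × 10.5 = 9.188 in².
F_nw = 0.6 F_EXX = 60 ksi.
φR_n = 0.75 × 60 × 9.188 = 413.4 kips.

φR_n ≈ 413 kips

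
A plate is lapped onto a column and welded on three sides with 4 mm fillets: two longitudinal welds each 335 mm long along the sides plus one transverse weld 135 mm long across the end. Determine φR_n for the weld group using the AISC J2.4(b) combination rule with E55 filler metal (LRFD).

E55XX → F_EXX = 550 MPa.
t_e = 0.707 × 4 = 2.828 mm.
R_nwl = 0.6 × 550 × 2.828 × 670 × 10⁻³ = 625.3 kN (longitudinal, 2 welds).
R_nwt = 0.6 × 550 × 2.828 × 135 × 10⁻³ = 126 kN (transverse, base value).
(i) R_nwl + R_nwt = 751.3 kN; (ii) 0.85 R_nwl + 1.5 R_nwt = 720.5 kN.
R_n = max = 751.3 kN [governs: (i)]; φR_n = 563.4 kN.

φR_n ≈ 563 kN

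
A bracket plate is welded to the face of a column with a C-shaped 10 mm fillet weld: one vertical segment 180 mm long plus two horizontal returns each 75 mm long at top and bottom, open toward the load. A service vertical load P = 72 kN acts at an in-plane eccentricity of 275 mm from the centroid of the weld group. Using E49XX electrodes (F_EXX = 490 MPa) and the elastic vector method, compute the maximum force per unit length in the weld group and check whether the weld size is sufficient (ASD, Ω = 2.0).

Total weld length L_w = 330 mm. Treat welds as unit-width lines.
Centroid: x̄ = 2×75×37.5 / 330 = 17.05 mm from the vertical weld.
Polar moment about centroid: J = I_x + I_y = [180³/12 + 2×75×90²] + [180×17.05² + 2(75³/12 + 75×20.45²)] = 1886000 mm³.
Direct shear f_v = P/L_w = 72×10³ / 330 = 218.2 N/mm (vertical).
Torsion M = P·e = 72×10³ × 275 = 19800000 N·mm.
Critical point at (x, y) = (57.95, 90) from centroid. f_tx = M·y/J = 944.7 N/mm; f_ty = M·x/J = 608.3 N/mm.
Resultant f_max = √[f_tx² + (f_v + f_ty)²] = √[944.7² + (218.2 + 608.3)²] = 1255 N/mm.
Capacity per unit length: r_n/Ω = (1/2.0) × 0.6 × 490 × (0.707 × 10) = 1039 N/mm.
1255 > 1039 → NOT adequate.

f_max ≈ 1260 N/mm; NOT adequate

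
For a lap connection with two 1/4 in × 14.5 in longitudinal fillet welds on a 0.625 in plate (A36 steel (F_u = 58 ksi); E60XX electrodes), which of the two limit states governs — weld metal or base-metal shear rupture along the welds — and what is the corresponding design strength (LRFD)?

E60XX → F_EXX = 60 ksi.
t_e = 0.707 × 0.25 = 0.1767 in; L = 29 in.
Weld metal: φR_n = 0.75 × 0.6 × 60 × 0.1767 × 29 = 138.4 kips.
Base metal (shear rupture): φR_n = 0.75 × 0.6 × 58 × 0.625 × 29 = 473.1 kips.
Governing: weld metal.

φR_n ≈ 138 kips (weld metal governs)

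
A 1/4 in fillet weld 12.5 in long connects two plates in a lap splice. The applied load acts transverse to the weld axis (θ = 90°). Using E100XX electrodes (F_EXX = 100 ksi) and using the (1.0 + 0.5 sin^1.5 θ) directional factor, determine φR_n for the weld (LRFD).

t_e = 0.707 × 0.25 = 0.1767 in; A_we = 0.1767 × 12.5 = 2.209 in².
Directional factor: 1.0 + 0.5 sin^1.5(90°) = 1.5.
F_nw = 0.6 × 100 × 1.5 = 90 ksi.
φR_n = 0.75 × 90 × 2.209 = 149.1 kip.

φR_n ≈ 149 kip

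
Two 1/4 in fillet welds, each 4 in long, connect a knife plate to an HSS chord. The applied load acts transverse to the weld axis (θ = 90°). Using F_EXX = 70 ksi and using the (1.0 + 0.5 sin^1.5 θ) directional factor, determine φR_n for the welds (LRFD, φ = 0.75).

φR_n ≈ 66.8 kips

t_e = 0.707 × 0.25 = 0.1767 in; A_we = 0.1767 × 8 = 1.414 in².
Directional factor: 1.0 + 0.5 sin^1.5(90°) = 1.5.
F_nw = 0.6 × 70 × 1.5 = 63 ksi.
φR_n = 0.75 × 63 × 1.414 = 66.81 kips.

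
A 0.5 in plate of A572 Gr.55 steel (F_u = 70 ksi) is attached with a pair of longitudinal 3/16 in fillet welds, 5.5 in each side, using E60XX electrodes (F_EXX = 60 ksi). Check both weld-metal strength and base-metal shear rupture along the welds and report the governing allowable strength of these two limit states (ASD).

R_n/Ω ≈ 26.2 kips (weld metal governs)

t_e = 0.707 × 0.1875 = 0.1326 in; L = 11 in.
Weld metal: R_n/Ω = (1/2.0) × 0.6 × 60 × 0.1326 × 11 = 26.25 kips.
Base metal (shear rupture): R_n/Ω = (1/2.0) × 0.6 × 70 × 0.5 × 11 = 115.5 kips.
Governing: weld metal.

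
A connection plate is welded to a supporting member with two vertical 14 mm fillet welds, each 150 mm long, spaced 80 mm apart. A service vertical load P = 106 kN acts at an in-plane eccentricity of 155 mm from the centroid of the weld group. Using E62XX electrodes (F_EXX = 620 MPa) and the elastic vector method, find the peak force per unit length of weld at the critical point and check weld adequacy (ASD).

Total weld length L_w = 300 mm. Treat welds as unit-width lines.
Polar moment about centroid: J = 2[d³/12 + d(b/2)²] = 2[150³/12 + 150×40²] = 1042000 mm³.
Direct shear f_v = P/L_w = 106×10³ / 300 = 353.3 N/mm (vertical).
Torsion M = P·e = 106×10³ × 155 = 16430000 N·mm.
Critical point at (x, y) = (40, 75) from centroid. f_tx = M·y/J = 1182 N/mm; f_ty = M·x/J = 630.4 N/mm.
Resultant f_max = √[f_tx² + (f_v + f_ty)²] = √[1182² + (353.3 + 630.4)²] = 1538 N/mm.
Capacity per unit length: r_n/Ω = (1/2.0) × 0.6 × 620 × (0.707 × 14) = 1841 N/mm.
1538 ≤ 1841 → adequate.

f_max ≈ 1540 N/mm; adequate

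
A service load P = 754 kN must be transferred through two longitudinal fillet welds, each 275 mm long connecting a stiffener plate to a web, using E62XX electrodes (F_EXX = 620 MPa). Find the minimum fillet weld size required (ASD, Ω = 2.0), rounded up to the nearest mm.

Total weld length L = 550 mm.
Required throat t_e = P × Ω / (0.6 F_EXX × L) = 754 × 2.0 / (0.6 × 620 × 550 × 10⁻³) = 7.37 mm.
Required leg w = t_e / 0.707 = 10.43 mm → use 11 mm.

w = 11 mm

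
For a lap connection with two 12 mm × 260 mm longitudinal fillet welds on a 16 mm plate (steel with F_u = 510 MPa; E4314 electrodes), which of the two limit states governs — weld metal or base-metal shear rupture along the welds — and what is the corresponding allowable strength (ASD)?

E43XX → F_EXX = 430 MPa.
t_e = 0.707 × 12 = 8.484 mm; L = 520 mm.
Weld metal: R_n/Ω = (1/2.0) × 0.6 × 430 × 8.484 × 520 × 10⁻³ = 569.1 kN.
Base metal (shear rupture): R_n/Ω = (1/2.0) × 0.6 × 510 × 16 × 520 × 10⁻³ = 1273 kN.
Governing: weld metal.

R_n/Ω ≈ 569 kN (weld metal governs)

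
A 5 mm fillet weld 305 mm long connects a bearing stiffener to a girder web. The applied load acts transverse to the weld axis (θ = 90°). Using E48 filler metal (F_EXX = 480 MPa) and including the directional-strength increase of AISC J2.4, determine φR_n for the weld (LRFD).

t_e = 0.707 × 5 = 3.535 mm; A_we = 3.535 × 305 = 1078 mm².
Directional factor: 1.0 + 0.5 sin^1.5(90°) = 1.5.
F_nw = 0.6 × 480 × 1.5 = 432 MPa.
φR_n = 0.75 × 432 × 1078 × 10⁻³ = 349.3 kN.

φR_n ≈ 349 kN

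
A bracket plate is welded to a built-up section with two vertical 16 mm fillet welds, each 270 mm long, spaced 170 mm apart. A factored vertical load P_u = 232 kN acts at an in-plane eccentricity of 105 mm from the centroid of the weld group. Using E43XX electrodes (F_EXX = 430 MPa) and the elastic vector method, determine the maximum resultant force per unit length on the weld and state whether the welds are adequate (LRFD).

f_max ≈ 852 N/mm; adequate

Total weld length L_w = 540 mm. Treat welds as unit-width lines.
Polar moment about centroid: J = 2[d³/12 + d(b/2)²] = 2[270³/12 + 270×85²] = 7182000 mm³.
Direct shear f_v = P/L_w = 232×10³ / 540 = 429.6 N/mm (vertical).
Torsion M = P·e = 232×10³ × 105 = 24360000 N·mm.
Critical point at (x, y) = (85, 135) from centroid. f_tx = M·y/J = 457.9 N/mm; f_ty = M·x/J = 288.3 N/mm.
Resultant f_max = √[f_tx² + (f_v + f_ty)²] = √[457.9² + (429.6 + 288.3)²] = 851.5 N/mm.
Capacity per unit length: φr_n = 0.75 × 0.6 × 430 × (0.707 × 16) = 2189 N/mm.
851.5 ≤ 2189 → adequate.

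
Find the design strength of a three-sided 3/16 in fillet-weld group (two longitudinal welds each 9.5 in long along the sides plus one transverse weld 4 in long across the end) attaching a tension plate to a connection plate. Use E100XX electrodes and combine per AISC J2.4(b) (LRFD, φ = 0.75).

φR_n ≈ 137 kips

E100XX → F_EXX = 100 ksi.
t_e = 0.707 × 0.1875 = 0.1326 in.
R_nwl = 0.6 × 100 × 0.1326 × 19 = 151.1 kips (longitudinal, 2 welds).
R_nwt = 0.6 × 100 × 0.1326 × 4 = 31.82 kips (transverse, base value).
(i) R_nwl + R_nwt = 182.9 kips; (ii) 0.85 R_nwl + 1.5 R_nwt = 176.2 kips.
R_n = max = 182.9 kips [governs: (i)]; φR_n = 137.2 kips.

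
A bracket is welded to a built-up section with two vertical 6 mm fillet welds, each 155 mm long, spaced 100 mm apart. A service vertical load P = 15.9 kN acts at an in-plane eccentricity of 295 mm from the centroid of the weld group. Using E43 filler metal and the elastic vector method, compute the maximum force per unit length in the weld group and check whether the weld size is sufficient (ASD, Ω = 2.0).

f_max ≈ 341 N/mm; adequate

E43XX → F_EXX = 430 MPa.
Total weld length L_w = 310 mm. Treat welds as unit-width lines.
Polar moment about centroid: J = 2[d³/12 + d(b/2)²] = 2[155³/12 + 155×50²] = 1396000 mm³.
Direct shear f_v = P/L_w = 15.9×10³ / 310 = 51.29 N/mm (vertical).
Torsion M = P·e = 15.9×10³ × 295 = 4690500 N·mm.
Critical point at (x, y) = (50, 77.5) from centroid. f_tx = M·y/J = 260.5 N/mm; f_ty = M·x/J = 168 N/mm.
Resultant f_max = √[f_tx² + (f_v + f_ty)²] = √[260.5² + (51.29 + 168)²] = 340.5 N/mm.
Capacity per unit length: r_n/Ω = (1/2.0) × 0.6 × 430 × (0.707 × 6) = 547.2 N/mm.
340.5 ≤ 547.2 → adequate.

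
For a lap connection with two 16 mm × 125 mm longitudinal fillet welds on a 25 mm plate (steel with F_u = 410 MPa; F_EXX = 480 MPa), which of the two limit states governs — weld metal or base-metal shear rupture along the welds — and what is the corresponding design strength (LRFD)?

φR_n ≈ 611 kN (weld metal governs)

t_e = 0.707 × 16 = 11.31 mm; L = 250 mm.
Weld metal: φR_n = 0.75 × 0.6 × 480 × 11.31 × 250 × 10⁻³ = 610.8 kN.
Base metal (shear rupture): φR_n = 0.75 × 0.6 × 410 × 25 × 250 × 10⁻³ = 1153 kN.
Governing: weld metal.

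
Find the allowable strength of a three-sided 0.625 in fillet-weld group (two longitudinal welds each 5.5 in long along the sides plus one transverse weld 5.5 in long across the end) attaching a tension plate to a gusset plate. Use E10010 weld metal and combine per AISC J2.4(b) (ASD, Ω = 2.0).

R_n/Ω ≈ 233 kips

E100XX → F_EXX = 100 ksi.
t_e = 0.707 × 0.625 = 0.4419 in.
R_nwl = 0.6 × 100 × 0.4419 × 11 = 291.6 kips (longitudinal, 2 welds).
R_nwt = 0.6 × 100 × 0.4419 × 5.5 = 145.8 kips (transverse, base value).
(i) R_nwl + R_nwt = 437.5 kips; (ii) 0.85 R_nwl + 1.5 R_nwt = 466.6 kips.
R_n = max = 466.6 kips [governs: (ii)]; R_n/Ω = 233.3 kips.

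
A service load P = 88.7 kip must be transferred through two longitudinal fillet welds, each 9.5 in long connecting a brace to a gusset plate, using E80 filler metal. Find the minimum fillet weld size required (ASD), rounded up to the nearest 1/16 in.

w = 5/16 in

E80XX → F_EXX = 80 ksi.
Total weld length L = 19 in.
Required throat t_e = P × Ω / (0.6 F_EXX × L) = 88.7 × 2.0 / (0.6 × 80 × 19) = 0.1945 in.
Required leg w = t_e / 0.707 = 0.2751 in → use 5/16 in.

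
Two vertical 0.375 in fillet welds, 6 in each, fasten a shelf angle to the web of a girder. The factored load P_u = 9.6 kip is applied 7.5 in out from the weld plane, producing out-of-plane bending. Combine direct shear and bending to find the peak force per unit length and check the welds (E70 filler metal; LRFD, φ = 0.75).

E70XX → F_EXX = 70 ksi.
L_w = 2 × 6 = 12 in; section modulus (unit throat) S = 2 × L²/6 = 12 in².
Direct shear f_v = P/L_w = 9.6/12 = 0.8 kip/in.
Moment M = P × e = 9.6 × 7.5 = 72 kip·in; bending f_b = M/S = 6 kip/in.
f_max = √(f_v² + f_b²) = √(0.8² + 6²) = 6.053 kip/in.
φr_n = 0.75 × 0.6 × 70 × (0.707 × 0.375) = 8.351 kip/in → adequate.

f_max ≈ 6.05 kip/in; adequate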